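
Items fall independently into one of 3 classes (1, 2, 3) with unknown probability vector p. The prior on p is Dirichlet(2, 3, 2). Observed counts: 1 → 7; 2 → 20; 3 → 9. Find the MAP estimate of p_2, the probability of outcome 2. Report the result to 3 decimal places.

The posterior is Dirichlet(αᵢ + nᵢ) = Dirichlet(9, 23, 11).
For a Dirichlet(a₁,…,a_K) with all aᵢ > 1, the mode has j-th component (aⱼ − 1)/(Σaᵢ − K).
Here Σaᵢ = 43 and K = 3, so p_2 = (23 − 1)/(43 − 3) = 22/40 ≈ 0.550.

MAP estimate: 0.550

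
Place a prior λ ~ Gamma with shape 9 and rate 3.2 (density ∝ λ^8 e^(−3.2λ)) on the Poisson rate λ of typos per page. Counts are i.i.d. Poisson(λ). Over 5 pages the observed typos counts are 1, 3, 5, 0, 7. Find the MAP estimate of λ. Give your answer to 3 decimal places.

Σxᵢ = 1+3+5+0+7 = 16, with n = 5.
Posterior ∝ λ^8e^(−3.2λ) · λ^16e^(−5λ) = λ^24e^(−8.2λ), i.e. Gamma(shape=25, rate=8.2).
The mode of a Gamma(a, b) with a ≥ 1 (shape–rate) is (a−1)/b = 24/8.2 ≈ 2.927.

λ̂_MAP = 2.927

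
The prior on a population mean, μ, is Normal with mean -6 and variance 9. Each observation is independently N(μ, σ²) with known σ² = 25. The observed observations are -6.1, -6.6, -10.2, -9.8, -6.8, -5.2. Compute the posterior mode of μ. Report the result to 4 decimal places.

μ̂_MAP = -6.9911

n = 6; x̄ = ((-6.1) + (-6.6) + (-10.2) + (-9.8) + (-6.8) + (-5.2))/6 = -44.7/6 = -7.45.
For a Normal prior and Normal likelihood with known variance, the posterior is Normal; its mode equals its mean, the precision-weighted average.
Prior precision 1/σ₀² = 1/9; data precision n/σ² = 6/25 = 0.24.
μ̂ = ((1/9)·(-6) + 0.24·(-7.45)) / (1/9 + 0.24) = (-1841/750)/(79/225) = -5523/790 ≈ -6.9911.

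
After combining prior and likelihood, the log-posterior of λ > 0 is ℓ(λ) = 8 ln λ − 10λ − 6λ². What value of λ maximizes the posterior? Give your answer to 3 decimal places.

ℓ'(λ) = 8/λ − 10 − 12λ. Setting this to zero and multiplying by λ: 12λ² + 10λ − 8 = 0.
λ = (−10 + √(10² + 4·12·8)) / (2·12) = (−10 + √484) / 24 = (−10 + 22)/24 = 1/2.
ℓ''(λ) = −8/λ² − 12 < 0, confirming a maximum.

λ̂_MAP = 0.500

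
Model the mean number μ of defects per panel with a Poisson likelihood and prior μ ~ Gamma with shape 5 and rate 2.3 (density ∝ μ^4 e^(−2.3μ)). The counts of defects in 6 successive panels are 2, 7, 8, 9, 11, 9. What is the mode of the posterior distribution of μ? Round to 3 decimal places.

μ̂_MAP = 6.024

Σxᵢ = 2+7+8+9+11+9 = 46, with n = 6.
Posterior ∝ μ^4e^(−2.3μ) · μ^46e^(−6μ) = μ^50e^(−8.3μ), i.e. Gamma(shape=51, rate=8.3).
The mode of a Gamma(a, b) with a ≥ 1 (shape–rate) is (a−1)/b = 50/8.3 ≈ 6.024.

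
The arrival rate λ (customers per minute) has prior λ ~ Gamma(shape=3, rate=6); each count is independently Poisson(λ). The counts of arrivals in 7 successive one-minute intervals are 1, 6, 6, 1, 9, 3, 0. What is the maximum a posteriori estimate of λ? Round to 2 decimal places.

λ̂_MAP = 2.15

Σxᵢ = 1+6+6+1+9+3+0 = 26, with n = 7.
Posterior ∝ λ^2e^(−6λ) · λ^26e^(−7λ) = λ^28e^(−13λ), i.e. Gamma(shape=29, rate=13).
The mode of a Gamma(a, b) with a ≥ 1 (shape–rate) is (a−1)/b = 28/13 ≈ 2.15.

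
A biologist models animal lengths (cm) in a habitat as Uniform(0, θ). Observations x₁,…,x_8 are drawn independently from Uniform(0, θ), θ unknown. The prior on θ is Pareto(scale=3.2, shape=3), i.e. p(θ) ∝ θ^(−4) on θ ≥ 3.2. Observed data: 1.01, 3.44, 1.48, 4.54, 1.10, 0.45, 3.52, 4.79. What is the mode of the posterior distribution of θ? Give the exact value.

θ̂_MAP = 4.79

The Uniform(0, θ) likelihood is θ^(−n) for θ ≥ max(xᵢ), zero otherwise. Here max(xᵢ) = 4.79.
Posterior ∝ θ^(−4) · θ^(−8) = θ^(−12) on θ ≥ max(3.2, 4.79) = 4.79.
This density is strictly decreasing in θ, so the posterior mode lies at the lower boundary of the support.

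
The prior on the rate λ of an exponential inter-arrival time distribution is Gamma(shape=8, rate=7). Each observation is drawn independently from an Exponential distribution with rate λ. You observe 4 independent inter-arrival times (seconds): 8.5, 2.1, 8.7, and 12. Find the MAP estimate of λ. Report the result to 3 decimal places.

λ̂_MAP = 0.287

The Exponential(rate=λ) likelihood is ∝ λ^n e^(−λΣtᵢ). Here n = 4 and Σtᵢ = 8.5 + 2.1 + 8.7 + 12 = 31.3.
Posterior ∝ λ^7e^(−7λ) · λ^4e^(−31.3λ) = λ^11e^(−38.3λ), i.e. Gamma(12, 38.3).
Mode = (a−1)/b = 11/38.3 ≈ 0.287.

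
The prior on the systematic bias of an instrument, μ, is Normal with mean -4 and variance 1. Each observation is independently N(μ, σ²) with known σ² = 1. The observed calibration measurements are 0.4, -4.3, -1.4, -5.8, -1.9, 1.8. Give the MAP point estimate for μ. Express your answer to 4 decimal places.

n = 6; x̄ = (0.4 + (-4.3) + (-1.4) + (-5.8) + (-1.9) + 1.8)/6 = -11.2/6 = -28/15 ≈ -1.8667.
For a Normal prior and Normal likelihood with known variance, the posterior is Normal; its mode equals its mean, the precision-weighted average.
Prior precision 1/σ₀² = 1/1 = 1; data precision n/σ² = 6/1 = 6.
μ̂ = (1·(-4) + 6·(-28/15)) / (1 + 6) = (-15.2)/7 = -76/35 ≈ -2.1714.

μ̂_MAP = -2.1714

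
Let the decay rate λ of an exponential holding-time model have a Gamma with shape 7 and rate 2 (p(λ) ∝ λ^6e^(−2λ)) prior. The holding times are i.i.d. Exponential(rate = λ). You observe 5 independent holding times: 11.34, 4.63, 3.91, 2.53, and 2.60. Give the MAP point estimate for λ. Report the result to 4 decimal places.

λ̂_MAP = 0.4073

The Exponential(rate=λ) likelihood is ∝ λ^n e^(−λΣtᵢ). Here n = 5 and Σtᵢ = 11.34 + 4.63 + 3.91 + 2.53 + 2.60 = 25.01.
Posterior ∝ λ^6e^(−2λ) · λ^5e^(−25.01λ) = λ^11e^(−27.01λ), i.e. Gamma(12, 27.01).
Mode = (a−1)/b = 11/27.01 ≈ 0.4073.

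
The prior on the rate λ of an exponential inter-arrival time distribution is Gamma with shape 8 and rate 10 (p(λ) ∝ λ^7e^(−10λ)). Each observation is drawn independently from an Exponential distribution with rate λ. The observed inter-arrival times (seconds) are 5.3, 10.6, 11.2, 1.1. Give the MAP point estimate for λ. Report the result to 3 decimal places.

The Exponential(rate=λ) likelihood is ∝ λ^n e^(−λΣtᵢ). Here n = 4 and Σtᵢ = 5.3 + 10.6 + 11.2 + 1.1 = 28.2.
Posterior ∝ λ^7e^(−10λ) · λ^4e^(−28.2λ) = λ^11e^(−38.2λ), i.e. Gamma(12, 38.2).
Mode = (a−1)/b = 11/38.2 ≈ 0.288.

λ̂_MAP = 0.288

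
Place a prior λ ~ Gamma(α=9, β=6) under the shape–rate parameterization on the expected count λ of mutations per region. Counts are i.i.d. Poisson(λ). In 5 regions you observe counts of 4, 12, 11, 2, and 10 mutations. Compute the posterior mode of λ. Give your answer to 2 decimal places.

Σxᵢ = 4+12+11+2+10 = 39, with n = 5.
Posterior ∝ λ^8e^(−6λ) · λ^39e^(−5λ) = λ^47e^(−11λ), i.e. Gamma(shape=48, rate=11).
The mode of a Gamma(a, b) with a ≥ 1 (shape–rate) is (a−1)/b = 47/11 ≈ 4.27.

λ̂_MAP = 4.27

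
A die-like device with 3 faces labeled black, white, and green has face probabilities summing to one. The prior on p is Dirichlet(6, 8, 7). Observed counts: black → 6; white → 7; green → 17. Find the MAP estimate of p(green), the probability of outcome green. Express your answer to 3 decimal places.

MAP estimate of p(green) = 0.479

The posterior is Dirichlet(αᵢ + nᵢ) = Dirichlet(12, 15, 24).
For a Dirichlet(a₁,…,a_K) with all aᵢ > 1, the mode has j-th component (aⱼ − 1)/(Σaᵢ − K).
Here Σaᵢ = 51 and K = 3, so p(green) = (24 − 1)/(51 − 3) = 23/48 ≈ 0.479.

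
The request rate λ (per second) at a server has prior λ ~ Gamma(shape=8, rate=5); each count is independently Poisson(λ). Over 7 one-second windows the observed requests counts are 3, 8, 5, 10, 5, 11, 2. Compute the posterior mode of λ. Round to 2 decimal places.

Σxᵢ = 3+8+5+10+5+11+2 = 44, with n = 7.
Posterior ∝ λ^7e^(−5λ) · λ^44e^(−7λ) = λ^51e^(−12λ), i.e. Gamma(shape=52, rate=12).
The mode of a Gamma(a, b) with a ≥ 1 (shape–rate) is (a−1)/b = 51/12 ≈ 4.25.

λ̂_MAP = 4.25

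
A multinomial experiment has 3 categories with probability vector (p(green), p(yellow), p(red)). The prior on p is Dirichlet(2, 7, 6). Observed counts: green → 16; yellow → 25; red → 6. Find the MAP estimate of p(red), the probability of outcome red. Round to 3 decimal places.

MAP estimate of p(red) = 0.186

The posterior is Dirichlet(αᵢ + nᵢ) = Dirichlet(18, 32, 12).
For a Dirichlet(a₁,…,a_K) with all aᵢ > 1, the mode has j-th component (aⱼ − 1)/(Σaᵢ − K).
Here Σaᵢ = 62 and K = 3, so p(red) = (12 − 1)/(62 − 3) = 11/59 ≈ 0.186.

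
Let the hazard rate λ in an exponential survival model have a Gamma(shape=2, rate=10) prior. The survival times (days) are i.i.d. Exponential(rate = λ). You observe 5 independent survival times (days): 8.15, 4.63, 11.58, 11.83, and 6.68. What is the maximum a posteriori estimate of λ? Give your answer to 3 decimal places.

λ̂_MAP = 0.113

The Exponential(rate=λ) likelihood is ∝ λ^n e^(−λΣtᵢ). Here n = 5 and Σtᵢ = 8.15 + 4.63 + 11.58 + 11.83 + 6.68 = 42.87.
Posterior ∝ λe^(−10λ) · λ^5e^(−42.87λ) = λ^6e^(−52.87λ), i.e. Gamma(7, 52.87).
Mode = (a−1)/b = 6/52.87 ≈ 0.113.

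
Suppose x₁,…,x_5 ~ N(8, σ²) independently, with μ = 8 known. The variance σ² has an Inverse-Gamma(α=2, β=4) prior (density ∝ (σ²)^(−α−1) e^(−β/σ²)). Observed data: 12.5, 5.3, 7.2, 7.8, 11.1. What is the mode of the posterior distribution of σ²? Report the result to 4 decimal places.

σ̂²_MAP = 4.1664

Sum of squared deviations about the known mean: SS = (12.5−8)² + (5.3−8)² + (7.2−8)² + (7.8−8)² + (11.1−8)² = 37.83.
The Normal likelihood contributes (σ²)^(−n/2) exp(−SS/(2σ²)), so the posterior is Inverse-Gamma(α + n/2, β + SS/2) = Inverse-Gamma(4.5, 22.915).
The mode of Inverse-Gamma(a, b) is b/(a+1) = 22.915/5.5 ≈ 4.1664.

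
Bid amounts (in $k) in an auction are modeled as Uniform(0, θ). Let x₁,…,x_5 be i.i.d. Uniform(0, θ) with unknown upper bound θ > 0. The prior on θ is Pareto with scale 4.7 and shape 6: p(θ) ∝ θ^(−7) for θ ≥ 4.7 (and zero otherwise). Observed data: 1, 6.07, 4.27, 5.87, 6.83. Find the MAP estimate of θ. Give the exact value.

The Uniform(0, θ) likelihood is θ^(−n) for θ ≥ max(xᵢ), zero otherwise. Here max(xᵢ) = 6.83.
Posterior ∝ θ^(−7) · θ^(−5) = θ^(−12) on θ ≥ max(4.7, 6.83) = 6.83.
This density is strictly decreasing in θ, so the posterior mode lies at the lower boundary of the support.

θ̂_MAP = 6.83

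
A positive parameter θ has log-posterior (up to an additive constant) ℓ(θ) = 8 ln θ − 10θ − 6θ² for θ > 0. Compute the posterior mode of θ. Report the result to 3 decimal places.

θ̂_MAP = 0.500

ℓ'(θ) = 8/θ − 10 − 12θ. Setting this to zero and multiplying by θ: 12θ² + 10θ − 8 = 0.
θ = (−10 + √(10² + 4·12·8)) / (2·12) = (−10 + √484) / 24 = (−10 + 22)/24 = 1/2.
ℓ''(θ) = −8/θ² − 12 < 0, confirming a maximum.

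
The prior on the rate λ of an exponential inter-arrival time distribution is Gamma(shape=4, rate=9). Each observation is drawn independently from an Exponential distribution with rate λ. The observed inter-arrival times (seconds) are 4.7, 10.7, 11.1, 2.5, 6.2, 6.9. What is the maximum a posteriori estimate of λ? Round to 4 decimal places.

λ̂_MAP = 0.1761

The Exponential(rate=λ) likelihood is ∝ λ^n e^(−λΣtᵢ). Here n = 6 and Σtᵢ = 4.7 + 10.7 + 11.1 + 2.5 + 6.2 + 6.9 = 42.1.
Posterior ∝ λ^3e^(−9λ) · λ^6e^(−42.1λ) = λ^9e^(−51.1λ), i.e. Gamma(10, 51.1).
Mode = (a−1)/b = 9/51.1 ≈ 0.1761.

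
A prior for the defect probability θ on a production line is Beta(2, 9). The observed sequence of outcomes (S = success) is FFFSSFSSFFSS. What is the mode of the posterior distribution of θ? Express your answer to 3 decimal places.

θ̂_MAP = 0.333

Prior: Beta(2, 9).
Data: 6 successes in 12 trials (from the sequence). The binomial likelihood contributes θ^6(1−θ)^6, so the posterior is Beta(2+6, 9+6) = Beta(8, 15).
For Beta(a, b) with a, b > 1 the mode is (a−1)/(a+b−2) = 7/21 ≈ 0.333.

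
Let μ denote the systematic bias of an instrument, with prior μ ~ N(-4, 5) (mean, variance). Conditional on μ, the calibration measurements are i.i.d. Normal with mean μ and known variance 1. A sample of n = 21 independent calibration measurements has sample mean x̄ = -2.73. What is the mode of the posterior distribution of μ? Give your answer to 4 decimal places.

μ̂_MAP = -2.7420

n = 21, x̄ = -2.73.
For a Normal prior and Normal likelihood with known variance, the posterior is Normal; its mode equals its mean, the precision-weighted average.
Prior precision 1/σ₀² = 1/5 = 0.2; data precision n/σ² = 21/1 = 21.
μ̂ = (0.2·(-4) + 21·(-2.73)) / (0.2 + 21) = (-58.13)/21.2 = -5813/2120 ≈ -2.7420.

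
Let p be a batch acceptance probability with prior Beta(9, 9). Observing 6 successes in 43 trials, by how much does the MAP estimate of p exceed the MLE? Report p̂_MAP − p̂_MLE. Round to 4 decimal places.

Posterior is Beta(15, 46); MAP = (15−1)/(61−2) = 14/59 ≈ 0.23729.
MLE ignores the prior: p̂_MLE = k/n = 6/43 ≈ 0.13953.
Difference = 14/59 − 6/43 = 248/2537 ≈ 0.0978.

MAP − MLE = 0.0978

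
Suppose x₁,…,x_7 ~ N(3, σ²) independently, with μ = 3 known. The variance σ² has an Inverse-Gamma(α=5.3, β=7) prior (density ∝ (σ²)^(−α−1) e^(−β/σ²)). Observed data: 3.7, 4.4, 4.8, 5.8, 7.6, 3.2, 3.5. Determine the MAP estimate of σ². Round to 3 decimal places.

Sum of squared deviations about the known mean: SS = (3.7−3)² + (4.4−3)² + (4.8−3)² + (5.8−3)² + (7.6−3)² + (3.2−3)² + (3.5−3)² = 34.98.
The Normal likelihood contributes (σ²)^(−n/2) exp(−SS/(2σ²)), so the posterior is Inverse-Gamma(α + n/2, β + SS/2) = Inverse-Gamma(8.8, 24.49).
The mode of Inverse-Gamma(a, b) is b/(a+1) = 24.49/9.8 ≈ 2.499.

σ̂²_MAP = 2.499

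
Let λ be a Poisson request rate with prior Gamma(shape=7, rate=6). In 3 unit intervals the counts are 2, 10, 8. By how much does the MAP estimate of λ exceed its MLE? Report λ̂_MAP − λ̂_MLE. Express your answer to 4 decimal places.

Σxᵢ = 20. Posterior is Gamma(27, 9); MAP = (27−1)/9 = 26/9 ≈ 2.88889.
MLE = x̄ = 20/3 ≈ 6.66667.
Difference = 26/9 − 20/3 = -34/9 ≈ -3.7778.

MAP − MLE = -3.7778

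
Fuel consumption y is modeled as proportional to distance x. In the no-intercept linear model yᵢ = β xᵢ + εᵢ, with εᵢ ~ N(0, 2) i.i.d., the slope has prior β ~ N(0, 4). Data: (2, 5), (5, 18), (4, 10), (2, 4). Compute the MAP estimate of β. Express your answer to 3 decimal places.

β̂_MAP = 2.990

log p(β | y) = −Σ(yᵢ − βxᵢ)²/(2·2) − β²/(2·4) + const.
Setting the derivative to zero: Σxᵢ(yᵢ − βxᵢ)/2 − β/4 = 0, so β = Σxᵢyᵢ / (Σxᵢ² + σ²/τ²).
Σxᵢyᵢ = 2·5 + 5·18 + 4·10 + 2·4 = 148; Σxᵢ² = 49; σ²/τ² = 0.5.
β̂_MAP = 148 / (49 + 0.5) = 148/49.5 ≈ 2.990.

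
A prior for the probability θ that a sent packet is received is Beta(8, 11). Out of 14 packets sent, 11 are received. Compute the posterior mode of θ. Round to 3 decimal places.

Prior: Beta(8, 11).
Data: 11 successes in 14 trials. The binomial likelihood contributes θ^11(1−θ)^3, so the posterior is Beta(8+11, 11+3) = Beta(19, 14).
For Beta(a, b) with a, b > 1 the mode is (a−1)/(a+b−2) = 18/31 ≈ 0.581.

θ̂_MAP = 0.581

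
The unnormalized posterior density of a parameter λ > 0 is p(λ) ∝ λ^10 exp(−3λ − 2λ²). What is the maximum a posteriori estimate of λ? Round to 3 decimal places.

λ̂_MAP = 1.250

ℓ'(λ) = 10/λ − 3 − 4λ. Setting this to zero and multiplying by λ: 4λ² + 3λ − 10 = 0.
λ = (−3 + √(3² + 4·4·10)) / (2·4) = (−3 + √169) / 8 = (−3 + 13)/8 = 5/4.
ℓ''(λ) = −10/λ² − 4 < 0, confirming a maximum.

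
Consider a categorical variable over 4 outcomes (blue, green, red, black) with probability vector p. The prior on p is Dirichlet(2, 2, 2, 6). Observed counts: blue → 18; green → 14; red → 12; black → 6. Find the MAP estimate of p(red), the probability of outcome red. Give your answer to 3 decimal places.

MAP estimate of p(red) = 0.224

The posterior is Dirichlet(αᵢ + nᵢ) = Dirichlet(20, 16, 14, 12).
For a Dirichlet(a₁,…,a_K) with all aᵢ > 1, the mode has j-th component (aⱼ − 1)/(Σaᵢ − K).
Here Σaᵢ = 62 and K = 4, so p(red) = (14 − 1)/(62 − 4) = 13/58 ≈ 0.224.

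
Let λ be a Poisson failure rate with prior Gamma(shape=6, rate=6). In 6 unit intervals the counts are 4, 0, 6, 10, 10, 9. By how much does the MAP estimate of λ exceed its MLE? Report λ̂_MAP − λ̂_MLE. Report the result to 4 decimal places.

Σxᵢ = 39. Posterior is Gamma(45, 12); MAP = (45−1)/12 = 44/12 ≈ 3.66667.
MLE = x̄ = 39/6 ≈ 6.50000.
Difference = 44/12 − 39/6 = -17/6 ≈ -2.8333.

MAP − MLE = -2.8333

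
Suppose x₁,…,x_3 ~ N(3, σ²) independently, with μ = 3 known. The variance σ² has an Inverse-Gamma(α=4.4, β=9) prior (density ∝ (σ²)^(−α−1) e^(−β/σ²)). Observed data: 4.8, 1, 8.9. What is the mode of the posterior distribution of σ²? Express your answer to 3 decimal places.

σ̂²_MAP = 4.351

Sum of squared deviations about the known mean: SS = (4.8−3)² + (1−3)² + (8.9−3)² = 42.05.
The Normal likelihood contributes (σ²)^(−n/2) exp(−SS/(2σ²)), so the posterior is Inverse-Gamma(α + n/2, β + SS/2) = Inverse-Gamma(5.9, 30.025).
The mode of Inverse-Gamma(a, b) is b/(a+1) = 30.025/6.9 ≈ 4.351.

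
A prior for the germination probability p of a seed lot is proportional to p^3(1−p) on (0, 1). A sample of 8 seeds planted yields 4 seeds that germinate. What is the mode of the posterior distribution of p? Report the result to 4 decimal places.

p̂_MAP = 0.5833

The prior density ∝ p^3(1−p)^1 is the kernel of Beta(4, 2).
Data: 4 successes in 8 trials. The binomial likelihood contributes p^4(1−p)^4, so the posterior is Beta(4+4, 2+4) = Beta(8, 6).
For Beta(a, b) with a, b > 1 the mode is (a−1)/(a+b−2) = 7/12 ≈ 0.5833.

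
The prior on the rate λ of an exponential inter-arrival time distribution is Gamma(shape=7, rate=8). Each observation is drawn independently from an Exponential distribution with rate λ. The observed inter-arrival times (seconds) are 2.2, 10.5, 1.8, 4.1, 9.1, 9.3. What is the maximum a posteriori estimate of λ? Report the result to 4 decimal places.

The Exponential(rate=λ) likelihood is ∝ λ^n e^(−λΣtᵢ). Here n = 6 and Σtᵢ = 2.2 + 10.5 + 1.8 + 4.1 + 9.1 + 9.3 = 37.
Posterior ∝ λ^6e^(−8λ) · λ^6e^(−37λ) = λ^12e^(−45λ), i.e. Gamma(13, 45).
Mode = (a−1)/b = 12/45 ≈ 0.2667.

λ̂_MAP = 0.2667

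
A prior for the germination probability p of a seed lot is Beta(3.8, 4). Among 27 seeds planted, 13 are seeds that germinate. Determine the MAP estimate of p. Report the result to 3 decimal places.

Prior: Beta(3.8, 4).
Data: 13 successes in 27 trials. The binomial likelihood contributes p^13(1−p)^14, so the posterior is Beta(3.8+13, 4+14) = Beta(16.8, 18).
For Beta(a, b) with a, b > 1 the mode is (a−1)/(a+b−2) = 15.8/32.8 ≈ 0.482.

p̂_MAP = 0.482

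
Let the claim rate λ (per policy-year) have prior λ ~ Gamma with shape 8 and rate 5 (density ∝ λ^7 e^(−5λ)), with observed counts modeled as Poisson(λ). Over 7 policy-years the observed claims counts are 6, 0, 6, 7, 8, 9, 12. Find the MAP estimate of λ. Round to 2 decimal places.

Σxᵢ = 6+0+6+7+8+9+12 = 48, with n = 7.
Posterior ∝ λ^7e^(−5λ) · λ^48e^(−7λ) = λ^55e^(−12λ), i.e. Gamma(shape=56, rate=12).
The mode of a Gamma(a, b) with a ≥ 1 (shape–rate) is (a−1)/b = 55/12 ≈ 4.58.

λ̂_MAP = 4.58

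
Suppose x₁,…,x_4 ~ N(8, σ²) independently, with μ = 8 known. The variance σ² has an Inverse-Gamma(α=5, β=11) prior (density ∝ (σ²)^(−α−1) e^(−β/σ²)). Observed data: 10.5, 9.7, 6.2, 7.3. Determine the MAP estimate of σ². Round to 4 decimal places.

Sum of squared deviations about the known mean: SS = (10.5−8)² + (9.7−8)² + (6.2−8)² + (7.3−8)² = 12.87.
The Normal likelihood contributes (σ²)^(−n/2) exp(−SS/(2σ²)), so the posterior is Inverse-Gamma(α + n/2, β + SS/2) = Inverse-Gamma(7, 17.435).
The mode of Inverse-Gamma(a, b) is b/(a+1) = 17.435/8 ≈ 2.1794.

σ̂²_MAP = 2.1794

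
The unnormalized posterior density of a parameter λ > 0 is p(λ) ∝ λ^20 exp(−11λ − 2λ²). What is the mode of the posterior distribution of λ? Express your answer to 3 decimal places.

ℓ'(λ) = 20/λ − 11 − 4λ. Setting this to zero and multiplying by λ: 4λ² + 11λ − 20 = 0.
λ = (−11 + √(11² + 4·4·20)) / (2·4) = (−11 + √441) / 8 = (−11 + 21)/8 = 5/4.
ℓ''(λ) = −20/λ² − 4 < 0, confirming a maximum.

λ̂_MAP = 1.250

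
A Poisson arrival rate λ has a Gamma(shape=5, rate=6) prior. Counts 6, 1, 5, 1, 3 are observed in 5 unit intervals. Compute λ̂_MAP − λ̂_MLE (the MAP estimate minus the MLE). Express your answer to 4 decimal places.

MAP − MLE = -1.3818

Σxᵢ = 16. Posterior is Gamma(21, 11); MAP = (21−1)/11 = 20/11 ≈ 1.81818.
MLE = x̄ = 16/5 ≈ 3.20000.
Difference = 20/11 − 16/5 = -76/55 ≈ -1.3818.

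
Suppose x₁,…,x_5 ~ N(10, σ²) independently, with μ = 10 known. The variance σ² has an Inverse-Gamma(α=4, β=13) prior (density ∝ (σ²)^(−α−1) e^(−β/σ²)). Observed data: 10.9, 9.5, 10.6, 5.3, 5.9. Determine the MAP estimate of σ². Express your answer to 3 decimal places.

σ̂²_MAP = 4.421

Sum of squared deviations about the known mean: SS = (10.9−10)² + (9.5−10)² + (10.6−10)² + (5.3−10)² + (5.9−10)² = 40.32.
The Normal likelihood contributes (σ²)^(−n/2) exp(−SS/(2σ²)), so the posterior is Inverse-Gamma(α + n/2, β + SS/2) = Inverse-Gamma(6.5, 33.16).
The mode of Inverse-Gamma(a, b) is b/(a+1) = 33.16/7.5 ≈ 4.421.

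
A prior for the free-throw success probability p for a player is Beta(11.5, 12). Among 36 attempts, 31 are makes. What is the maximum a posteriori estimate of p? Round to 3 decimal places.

p̂_MAP = 0.722

Prior: Beta(11.5, 12).
Data: 31 successes in 36 trials. The binomial likelihood contributes p^31(1−p)^5, so the posterior is Beta(11.5+31, 12+5) = Beta(42.5, 17).
For Beta(a, b) with a, b > 1 the mode is (a−1)/(a+b−2) = 41.5/57.5 ≈ 0.722.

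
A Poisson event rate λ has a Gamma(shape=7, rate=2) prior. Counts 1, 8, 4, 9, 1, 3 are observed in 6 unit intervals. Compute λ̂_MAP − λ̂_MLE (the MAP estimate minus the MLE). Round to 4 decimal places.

MAP − MLE = -0.3333

Σxᵢ = 26. Posterior is Gamma(33, 8); MAP = (33−1)/8 = 32/8 ≈ 4.00000.
MLE = x̄ = 26/6 ≈ 4.33333.
Difference = 32/8 − 26/6 = -1/3 ≈ -0.3333.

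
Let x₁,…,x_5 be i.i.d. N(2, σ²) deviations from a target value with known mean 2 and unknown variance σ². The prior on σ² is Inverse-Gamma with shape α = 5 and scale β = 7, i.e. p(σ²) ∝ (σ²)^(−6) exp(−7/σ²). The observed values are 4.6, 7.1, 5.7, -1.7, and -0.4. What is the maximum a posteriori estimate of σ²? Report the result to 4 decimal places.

σ̂²_MAP = 4.7006

Sum of squared deviations about the known mean: SS = (4.6−2)² + (7.1−2)² + (5.7−2)² + (-1.7−2)² + (-0.4−2)² = 65.91.
The Normal likelihood contributes (σ²)^(−n/2) exp(−SS/(2σ²)), so the posterior is Inverse-Gamma(α + n/2, β + SS/2) = Inverse-Gamma(7.5, 39.955).
The mode of Inverse-Gamma(a, b) is b/(a+1) = 39.955/8.5 ≈ 4.7006.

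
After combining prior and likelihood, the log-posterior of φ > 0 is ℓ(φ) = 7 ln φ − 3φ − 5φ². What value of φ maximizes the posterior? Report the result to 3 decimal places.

φ̂_MAP = 0.700

ℓ'(φ) = 7/φ − 3 − 10φ. Setting this to zero and multiplying by φ: 10φ² + 3φ − 7 = 0.
φ = (−3 + √(3² + 4·10·7)) / (2·10) = (−3 + √289) / 20 = (−3 + 17)/20 = 7/10.
ℓ''(φ) = −7/φ² − 10 < 0, confirming a maximum.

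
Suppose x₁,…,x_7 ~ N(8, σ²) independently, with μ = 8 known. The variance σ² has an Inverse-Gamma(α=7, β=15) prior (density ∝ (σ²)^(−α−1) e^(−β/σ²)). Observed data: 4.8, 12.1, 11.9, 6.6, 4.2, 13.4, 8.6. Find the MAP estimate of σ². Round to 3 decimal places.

Sum of squared deviations about the known mean: SS = (4.8−8)² + (12.1−8)² + (11.9−8)² + (6.6−8)² + (4.2−8)² + (13.4−8)² + (8.6−8)² = 88.18.
The Normal likelihood contributes (σ²)^(−n/2) exp(−SS/(2σ²)), so the posterior is Inverse-Gamma(α + n/2, β + SS/2) = Inverse-Gamma(10.5, 59.09).
The mode of Inverse-Gamma(a, b) is b/(a+1) = 59.09/11.5 ≈ 5.138.

σ̂²_MAP = 5.138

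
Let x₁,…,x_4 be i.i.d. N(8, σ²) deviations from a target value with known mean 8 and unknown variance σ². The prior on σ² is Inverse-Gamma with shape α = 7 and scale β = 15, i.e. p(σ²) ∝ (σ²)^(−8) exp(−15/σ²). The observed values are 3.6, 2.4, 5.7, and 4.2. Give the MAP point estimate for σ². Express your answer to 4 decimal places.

σ̂²_MAP = 5.0225

Sum of squared deviations about the known mean: SS = (3.6−8)² + (2.4−8)² + (5.7−8)² + (4.2−8)² = 70.45.
The Normal likelihood contributes (σ²)^(−n/2) exp(−SS/(2σ²)), so the posterior is Inverse-Gamma(α + n/2, β + SS/2) = Inverse-Gamma(9, 50.225).
The mode of Inverse-Gamma(a, b) is b/(a+1) = 50.225/10 ≈ 5.0225.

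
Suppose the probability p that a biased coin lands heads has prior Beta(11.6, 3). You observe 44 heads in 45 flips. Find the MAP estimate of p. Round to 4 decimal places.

p̂_MAP = 0.9479

Prior: Beta(11.6, 3).
Data: 44 successes in 45 trials. The binomial likelihood contributes p^44(1−p)^1, so the posterior is Beta(11.6+44, 3+1) = Beta(55.6, 4).
For Beta(a, b) with a, b > 1 the mode is (a−1)/(a+b−2) = 54.6/57.6 ≈ 0.9479.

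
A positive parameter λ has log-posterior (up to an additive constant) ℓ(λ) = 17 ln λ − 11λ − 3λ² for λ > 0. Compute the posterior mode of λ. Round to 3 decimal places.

λ̂_MAP = 1.000

ℓ'(λ) = 17/λ − 11 − 6λ. Setting this to zero and multiplying by λ: 6λ² + 11λ − 17 = 0.
λ = (−11 + √(11² + 4·6·17)) / (2·6) = (−11 + √529) / 12 = (−11 + 23)/12 = 1.
ℓ''(λ) = −17/λ² − 6 < 0, confirming a maximum.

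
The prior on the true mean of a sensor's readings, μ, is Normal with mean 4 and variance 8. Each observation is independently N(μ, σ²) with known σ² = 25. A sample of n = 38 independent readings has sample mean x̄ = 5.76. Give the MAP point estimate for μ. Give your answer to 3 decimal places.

μ̂_MAP = 5.626

n = 38, x̄ = 5.76.
For a Normal prior and Normal likelihood with known variance, the posterior is Normal; its mode equals its mean, the precision-weighted average.
Prior precision 1/σ₀² = 1/8 = 0.125; data precision n/σ² = 38/25 = 1.52.
μ̂ = (0.125·4 + 1.52·5.76) / (0.125 + 1.52) = 9.2552/1.645 = 46276/8225 ≈ 5.626.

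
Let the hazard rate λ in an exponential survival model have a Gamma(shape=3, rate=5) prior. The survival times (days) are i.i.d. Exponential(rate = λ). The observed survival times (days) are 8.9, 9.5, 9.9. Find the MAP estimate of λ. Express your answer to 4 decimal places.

λ̂_MAP = 0.1502

The Exponential(rate=λ) likelihood is ∝ λ^n e^(−λΣtᵢ). Here n = 3 and Σtᵢ = 8.9 + 9.5 + 9.9 = 28.3.
Posterior ∝ λ^2e^(−5λ) · λ^3e^(−28.3λ) = λ^5e^(−33.3λ), i.e. Gamma(6, 33.3).
Mode = (a−1)/b = 5/33.3 ≈ 0.1502.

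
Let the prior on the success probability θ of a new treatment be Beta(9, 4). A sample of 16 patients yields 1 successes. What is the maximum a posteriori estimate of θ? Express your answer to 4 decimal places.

Prior: Beta(9, 4).
Data: 1 success in 16 trials. The binomial likelihood contributes θ(1−θ)^15, so the posterior is Beta(9+1, 4+15) = Beta(10, 19).
For Beta(a, b) with a, b > 1 the mode is (a−1)/(a+b−2) = 9/27 ≈ 0.3333.

θ̂_MAP = 0.3333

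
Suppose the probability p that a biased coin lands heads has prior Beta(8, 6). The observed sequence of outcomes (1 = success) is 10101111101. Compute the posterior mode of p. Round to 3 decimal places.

p̂_MAP = 0.652

Prior: Beta(8, 6).
Data: 8 successes in 11 trials (from the sequence). The binomial likelihood contributes p^8(1−p)^3, so the posterior is Beta(8+8, 6+3) = Beta(16, 9).
For Beta(a, b) with a, b > 1 the mode is (a−1)/(a+b−2) = 15/23 ≈ 0.652.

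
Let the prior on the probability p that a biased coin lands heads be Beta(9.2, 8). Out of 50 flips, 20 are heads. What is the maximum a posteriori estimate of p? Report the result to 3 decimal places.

Prior: Beta(9.2, 8).
Data: 20 successes in 50 trials. The binomial likelihood contributes p^20(1−p)^30, so the posterior is Beta(9.2+20, 8+30) = Beta(29.2, 38).
For Beta(a, b) with a, b > 1 the mode is (a−1)/(a+b−2) = 28.2/65.2 ≈ 0.433.

p̂_MAP = 0.433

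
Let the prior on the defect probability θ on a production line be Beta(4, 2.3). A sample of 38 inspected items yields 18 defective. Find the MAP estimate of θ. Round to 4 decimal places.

Prior: Beta(4, 2.3).
Data: 18 successes in 38 trials. The binomial likelihood contributes θ^18(1−θ)^20, so the posterior is Beta(4+18, 2.3+20) = Beta(22, 22.3).
For Beta(a, b) with a, b > 1 the mode is (a−1)/(a+b−2) = 21/42.3 ≈ 0.4965.

θ̂_MAP = 0.4965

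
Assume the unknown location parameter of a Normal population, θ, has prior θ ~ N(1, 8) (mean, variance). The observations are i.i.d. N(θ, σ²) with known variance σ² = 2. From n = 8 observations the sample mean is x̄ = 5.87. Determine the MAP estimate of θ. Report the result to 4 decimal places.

θ̂_MAP = 5.7224

n = 8, x̄ = 5.87.
For a Normal prior and Normal likelihood with known variance, the posterior is Normal; its mode equals its mean, the precision-weighted average.
Prior precision 1/σ₀² = 1/8 = 0.125; data precision n/σ² = 8/2 = 4.
θ̂ = (0.125·1 + 4·5.87) / (0.125 + 4) = 23.605/4.125 = 4721/825 ≈ 5.7224.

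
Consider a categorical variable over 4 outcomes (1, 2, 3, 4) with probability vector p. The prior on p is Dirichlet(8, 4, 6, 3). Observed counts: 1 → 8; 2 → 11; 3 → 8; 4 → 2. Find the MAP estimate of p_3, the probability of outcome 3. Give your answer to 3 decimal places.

The posterior is Dirichlet(αᵢ + nᵢ) = Dirichlet(16, 15, 14, 5).
For a Dirichlet(a₁,…,a_K) with all aᵢ > 1, the mode has j-th component (aⱼ − 1)/(Σaᵢ − K).
Here Σaᵢ = 50 and K = 4, so p_3 = (14 − 1)/(50 − 4) = 13/46 ≈ 0.283.

MAP estimate: 0.283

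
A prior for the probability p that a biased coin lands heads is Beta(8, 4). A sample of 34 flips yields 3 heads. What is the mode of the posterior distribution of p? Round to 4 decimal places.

p̂_MAP = 0.2273

Prior: Beta(8, 4).
Data: 3 successes in 34 trials. The binomial likelihood contributes p^3(1−p)^31, so the posterior is Beta(8+3, 4+31) = Beta(11, 35).
For Beta(a, b) with a, b > 1 the mode is (a−1)/(a+b−2) = 10/44 ≈ 0.2273.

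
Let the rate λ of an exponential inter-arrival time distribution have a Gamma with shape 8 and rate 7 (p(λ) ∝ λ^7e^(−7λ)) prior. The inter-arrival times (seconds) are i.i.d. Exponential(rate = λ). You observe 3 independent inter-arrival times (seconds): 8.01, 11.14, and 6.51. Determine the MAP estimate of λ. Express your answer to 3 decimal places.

The Exponential(rate=λ) likelihood is ∝ λ^n e^(−λΣtᵢ). Here n = 3 and Σtᵢ = 8.01 + 11.14 + 6.51 = 25.66.
Posterior ∝ λ^7e^(−7λ) · λ^3e^(−25.66λ) = λ^10e^(−32.66λ), i.e. Gamma(11, 32.66).
Mode = (a−1)/b = 10/32.66 ≈ 0.306.

λ̂_MAP = 0.306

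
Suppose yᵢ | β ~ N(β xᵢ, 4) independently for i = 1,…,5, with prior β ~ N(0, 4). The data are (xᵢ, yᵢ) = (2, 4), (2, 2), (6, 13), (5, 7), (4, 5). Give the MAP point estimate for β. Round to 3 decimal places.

β̂_MAP = 1.686

log p(β | y) = −Σ(yᵢ − βxᵢ)²/(2·4) − β²/(2·4) + const.
Setting the derivative to zero: Σxᵢ(yᵢ − βxᵢ)/4 − β/4 = 0, so β = Σxᵢyᵢ / (Σxᵢ² + σ²/τ²).
Σxᵢyᵢ = 2·4 + 2·2 + 6·13 + 5·7 + 4·5 = 145; Σxᵢ² = 85; σ²/τ² = 1.
β̂_MAP = 145 / (85 + 1) = 145/86 ≈ 1.686.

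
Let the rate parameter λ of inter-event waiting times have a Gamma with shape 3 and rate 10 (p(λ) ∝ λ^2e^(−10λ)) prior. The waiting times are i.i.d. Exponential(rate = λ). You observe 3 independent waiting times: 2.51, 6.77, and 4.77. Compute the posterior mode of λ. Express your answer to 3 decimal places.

λ̂_MAP = 0.208

The Exponential(rate=λ) likelihood is ∝ λ^n e^(−λΣtᵢ). Here n = 3 and Σtᵢ = 2.51 + 6.77 + 4.77 = 14.05.
Posterior ∝ λ^2e^(−10λ) · λ^3e^(−14.05λ) = λ^5e^(−24.05λ), i.e. Gamma(6, 24.05).
Mode = (a−1)/b = 5/24.05 ≈ 0.208.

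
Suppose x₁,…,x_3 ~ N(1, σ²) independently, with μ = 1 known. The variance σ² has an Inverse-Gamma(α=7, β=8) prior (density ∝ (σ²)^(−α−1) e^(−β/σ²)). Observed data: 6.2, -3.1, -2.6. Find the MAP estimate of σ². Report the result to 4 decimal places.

σ̂²_MAP = 3.8321

Sum of squared deviations about the known mean: SS = (6.2−1)² + (-3.1−1)² + (-2.6−1)² = 56.81.
The Normal likelihood contributes (σ²)^(−n/2) exp(−SS/(2σ²)), so the posterior is Inverse-Gamma(α + n/2, β + SS/2) = Inverse-Gamma(8.5, 36.405).
The mode of Inverse-Gamma(a, b) is b/(a+1) = 36.405/9.5 ≈ 3.8321.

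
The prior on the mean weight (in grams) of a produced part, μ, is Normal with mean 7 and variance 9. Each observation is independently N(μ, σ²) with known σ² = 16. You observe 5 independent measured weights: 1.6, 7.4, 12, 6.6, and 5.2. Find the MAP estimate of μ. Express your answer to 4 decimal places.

μ̂_MAP = 6.6754

n = 5; x̄ = (1.6 + 7.4 + 12 + 6.6 + 5.2)/5 = 32.8/5 = 6.56.
For a Normal prior and Normal likelihood with known variance, the posterior is Normal; its mode equals its mean, the precision-weighted average.
Prior precision 1/σ₀² = 1/9; data precision n/σ² = 5/16 = 0.3125.
μ̂ = ((1/9)·7 + 0.3125·6.56) / (1/9 + 0.3125) = (509/180)/(61/144) = 2036/305 ≈ 6.6754.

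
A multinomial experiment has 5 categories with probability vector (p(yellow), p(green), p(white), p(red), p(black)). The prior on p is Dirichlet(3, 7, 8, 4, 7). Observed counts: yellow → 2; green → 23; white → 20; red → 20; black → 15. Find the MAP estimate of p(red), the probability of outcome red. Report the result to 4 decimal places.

The posterior is Dirichlet(αᵢ + nᵢ) = Dirichlet(5, 30, 28, 24, 22).
For a Dirichlet(a₁,…,a_K) with all aᵢ > 1, the mode has j-th component (aⱼ − 1)/(Σaᵢ − K).
Here Σaᵢ = 109 and K = 5, so p(red) = (24 − 1)/(109 − 5) = 23/104 ≈ 0.2212.

MAP estimate of p(red) = 0.2212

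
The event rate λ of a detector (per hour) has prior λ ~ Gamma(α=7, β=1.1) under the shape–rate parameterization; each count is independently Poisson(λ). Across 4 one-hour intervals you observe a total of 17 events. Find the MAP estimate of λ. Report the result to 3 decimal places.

Σxᵢ = 17, n = 4.
Posterior ∝ λ^6e^(−1.1λ) · λ^17e^(−4λ) = λ^23e^(−5.1λ), i.e. Gamma(shape=24, rate=5.1).
The mode of a Gamma(a, b) with a ≥ 1 (shape–rate) is (a−1)/b = 23/5.1 ≈ 4.510.

λ̂_MAP = 4.510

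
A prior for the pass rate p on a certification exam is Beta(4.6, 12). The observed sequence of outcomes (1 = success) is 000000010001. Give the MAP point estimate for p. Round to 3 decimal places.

Prior: Beta(4.6, 12).
Data: 2 successes in 12 trials (from the sequence). The binomial likelihood contributes p^2(1−p)^10, so the posterior is Beta(4.6+2, 12+10) = Beta(6.6, 22).
For Beta(a, b) with a, b > 1 the mode is (a−1)/(a+b−2) = 5.6/26.6 ≈ 0.211.

p̂_MAP = 0.211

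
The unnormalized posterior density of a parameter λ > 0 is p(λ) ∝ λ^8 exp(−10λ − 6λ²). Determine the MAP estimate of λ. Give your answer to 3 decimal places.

ℓ'(λ) = 8/λ − 10 − 12λ. Setting this to zero and multiplying by λ: 12λ² + 10λ − 8 = 0.
λ = (−10 + √(10² + 4·12·8)) / (2·12) = (−10 + √484) / 24 = (−10 + 22)/24 = 1/2.
ℓ''(λ) = −8/λ² − 12 < 0, confirming a maximum.

λ̂_MAP = 0.500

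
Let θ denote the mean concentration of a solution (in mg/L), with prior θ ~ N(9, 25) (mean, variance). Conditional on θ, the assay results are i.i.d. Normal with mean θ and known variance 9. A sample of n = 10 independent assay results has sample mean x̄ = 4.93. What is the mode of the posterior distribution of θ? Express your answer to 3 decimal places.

θ̂_MAP = 5.071

n = 10, x̄ = 4.93.
For a Normal prior and Normal likelihood with known variance, the posterior is Normal; its mode equals its mean, the precision-weighted average.
Prior precision 1/σ₀² = 1/25 = 0.04; data precision n/σ² = 10/9.
θ̂ = (0.04·9 + (10/9)·4.93) / (0.04 + 10/9) = (2627/450)/(259/225) = 71/14 ≈ 5.071.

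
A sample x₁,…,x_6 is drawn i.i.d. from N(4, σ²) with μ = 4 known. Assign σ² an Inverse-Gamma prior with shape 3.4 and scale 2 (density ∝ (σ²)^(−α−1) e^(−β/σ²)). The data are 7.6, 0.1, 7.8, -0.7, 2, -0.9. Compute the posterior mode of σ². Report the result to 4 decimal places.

Sum of squared deviations about the known mean: SS = (7.6−4)² + (0.1−4)² + (7.8−4)² + (-0.7−4)² + (2−4)² + (-0.9−4)² = 92.71.
The Normal likelihood contributes (σ²)^(−n/2) exp(−SS/(2σ²)), so the posterior is Inverse-Gamma(α + n/2, β + SS/2) = Inverse-Gamma(6.4, 48.355).
The mode of Inverse-Gamma(a, b) is b/(a+1) = 48.355/7.4 ≈ 6.5345.

σ̂²_MAP = 6.5345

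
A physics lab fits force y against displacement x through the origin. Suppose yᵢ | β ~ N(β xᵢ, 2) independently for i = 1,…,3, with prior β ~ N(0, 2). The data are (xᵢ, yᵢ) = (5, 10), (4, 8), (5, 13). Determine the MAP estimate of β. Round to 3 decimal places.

log p(β | y) = −Σ(yᵢ − βxᵢ)²/(2·2) − β²/(2·2) + const.
Setting the derivative to zero: Σxᵢ(yᵢ − βxᵢ)/2 − β/2 = 0, so β = Σxᵢyᵢ / (Σxᵢ² + σ²/τ²).
Σxᵢyᵢ = 5·10 + 4·8 + 5·13 = 147; Σxᵢ² = 66; σ²/τ² = 1.
β̂_MAP = 147 / (66 + 1) = 147/67 ≈ 2.194.

β̂_MAP = 2.194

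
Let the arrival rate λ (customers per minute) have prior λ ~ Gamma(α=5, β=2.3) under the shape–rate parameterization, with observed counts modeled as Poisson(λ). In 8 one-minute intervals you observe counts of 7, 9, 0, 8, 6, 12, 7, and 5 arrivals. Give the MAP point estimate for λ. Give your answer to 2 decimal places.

Σxᵢ = 7+9+0+8+6+12+7+5 = 54, with n = 8.
Posterior ∝ λ^4e^(−2.3λ) · λ^54e^(−8λ) = λ^58e^(−10.3λ), i.e. Gamma(shape=59, rate=10.3).
The mode of a Gamma(a, b) with a ≥ 1 (shape–rate) is (a−1)/b = 58/10.3 ≈ 5.63.

λ̂_MAP = 5.63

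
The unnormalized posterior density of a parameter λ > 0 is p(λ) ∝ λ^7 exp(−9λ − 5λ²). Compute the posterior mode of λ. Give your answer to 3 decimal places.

λ̂_MAP = 0.500

ℓ'(λ) = 7/λ − 9 − 10λ. Setting this to zero and multiplying by λ: 10λ² + 9λ − 7 = 0.
λ = (−9 + √(9² + 4·10·7)) / (2·10) = (−9 + √361) / 20 = (−9 + 19)/20 = 1/2.
ℓ''(λ) = −7/λ² − 10 < 0, confirming a maximum.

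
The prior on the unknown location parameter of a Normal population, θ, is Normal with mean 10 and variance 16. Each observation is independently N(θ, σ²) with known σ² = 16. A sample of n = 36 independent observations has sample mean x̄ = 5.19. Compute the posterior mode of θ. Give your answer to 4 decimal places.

θ̂_MAP = 5.3200

n = 36, x̄ = 5.19.
For a Normal prior and Normal likelihood with known variance, the posterior is Normal; its mode equals its mean, the precision-weighted average.
Prior precision 1/σ₀² = 1/16 = 0.0625; data precision n/σ² = 36/16 = 2.25.
θ̂ = (0.0625·10 + 2.25·5.19) / (0.0625 + 2.25) = 12.3025/2.3125 = 5.3200.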